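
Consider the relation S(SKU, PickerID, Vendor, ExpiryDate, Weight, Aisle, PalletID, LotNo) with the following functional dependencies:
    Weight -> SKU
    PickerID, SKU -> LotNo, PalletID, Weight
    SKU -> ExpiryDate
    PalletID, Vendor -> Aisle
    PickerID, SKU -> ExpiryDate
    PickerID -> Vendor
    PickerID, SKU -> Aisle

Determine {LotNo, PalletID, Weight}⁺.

{ExpiryDate, LotNo, PalletID, SKU, Weight}

Start with {LotNo, PalletID, Weight}.
Weight -> SKU applies; add {SKU} → now {LotNo, PalletID, SKU, Weight}.
SKU -> ExpiryDate applies; add {ExpiryDate} → now {ExpiryDate, LotNo, PalletID, SKU, Weight}.
No further FD applies.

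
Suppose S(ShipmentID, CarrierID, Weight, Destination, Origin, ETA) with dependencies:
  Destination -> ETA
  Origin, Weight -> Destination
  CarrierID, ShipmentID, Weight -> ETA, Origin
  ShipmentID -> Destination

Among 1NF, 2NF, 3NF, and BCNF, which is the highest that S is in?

Candidate key: {CarrierID, ShipmentID, Weight}. Prime attributes: {CarrierID, ShipmentID, Weight}.
For Destination -> ETA we have {Destination}⁺ = {Destination, ETA}; {Destination} is not a superkey, so BCNF fails.
Because {ETA} is non-prime and the left side of Destination -> ETA is not a superkey, the relation is not in 3NF.
The proper key subset {ShipmentID} of {CarrierID, ShipmentID, Weight} determines non-prime {Destination, ETA}, so the relation is not even in 2NF.

1NF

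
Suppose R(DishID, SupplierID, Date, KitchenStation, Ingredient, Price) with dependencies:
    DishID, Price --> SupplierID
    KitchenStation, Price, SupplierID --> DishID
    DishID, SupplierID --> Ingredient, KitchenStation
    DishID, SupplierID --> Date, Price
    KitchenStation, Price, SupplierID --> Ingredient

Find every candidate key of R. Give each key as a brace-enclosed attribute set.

{DishID, Price}⁺ = {Date, DishID, Ingredient, KitchenStation, Price, SupplierID} — all of the relation — so {DishID, Price} is a candidate key.
{DishID, SupplierID}⁺ = {Date, DishID, Ingredient, KitchenStation, Price, SupplierID} — all of the relation — so {DishID, SupplierID} is a candidate key.
{KitchenStation, Price, SupplierID}⁺ = {Date, DishID, Ingredient, KitchenStation, Price, SupplierID} — all of the relation — so {KitchenStation, Price, SupplierID} is a candidate key.
No proper subset of any of these is a key, and no other minimal superkey exists.

{DishID, Price}, {DishID, SupplierID}, {KitchenStation, Price, SupplierID}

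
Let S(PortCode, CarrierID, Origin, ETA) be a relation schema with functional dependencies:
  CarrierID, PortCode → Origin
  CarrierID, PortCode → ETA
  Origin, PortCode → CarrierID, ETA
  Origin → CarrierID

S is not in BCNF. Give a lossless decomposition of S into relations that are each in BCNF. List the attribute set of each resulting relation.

Candidate keys of the original relation: {CarrierID, PortCode}, {Origin, PortCode}.
In {CarrierID, ETA, Origin, PortCode}, {Origin} is not a superkey ({Origin}⁺ restricted to this set is {CarrierID, Origin}), so split on Origin → CarrierID into {CarrierID, Origin} and {ETA, Origin, PortCode}.
{CarrierID, Origin} is in BCNF.
{ETA, Origin, PortCode} is in BCNF.

{CarrierID, Origin}; {ETA, Origin, PortCode}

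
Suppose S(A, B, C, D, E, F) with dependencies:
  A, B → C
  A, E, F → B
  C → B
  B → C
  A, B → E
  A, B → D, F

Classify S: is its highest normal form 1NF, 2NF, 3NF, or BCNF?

3NF

Candidate keys: {A, B}, {A, C}, {A, E, F}. Prime attributes: {A, B, C, E, F}.
C → B: {C}⁺ = {B, C}, which is not all of the attributes, so the left side is not a superkey — BCNF is violated.
Since {B} ⊆ prime attributes and every other non-superkey FD also has a prime right side, the schema is in 3NF.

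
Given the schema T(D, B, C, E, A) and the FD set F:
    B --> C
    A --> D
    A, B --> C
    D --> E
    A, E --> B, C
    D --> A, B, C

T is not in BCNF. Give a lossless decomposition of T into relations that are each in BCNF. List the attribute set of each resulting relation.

{A, B, D, E}; {B, C}

Candidate keys of the original relation: {A}, {D}.
Within {A, B, C, D, E}: {B}⁺ ∩ {A, B, C, D, E} = {B, C}, not the whole set, so B --> C violates BCNF; decompose into {B, C} and {A, B, D, E}.
{B, C} is in BCNF.
{A, B, D, E} is in BCNF.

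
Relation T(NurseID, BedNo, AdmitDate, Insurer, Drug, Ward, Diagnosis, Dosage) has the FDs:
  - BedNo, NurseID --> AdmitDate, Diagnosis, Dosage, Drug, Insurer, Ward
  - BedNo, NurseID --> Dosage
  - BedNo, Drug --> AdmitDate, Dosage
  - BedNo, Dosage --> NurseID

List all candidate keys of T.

{BedNo} never appears on the right of any FD, so every key must include it.
Closure of {BedNo, Dosage} is {AdmitDate, BedNo, Diagnosis, Dosage, Drug, Insurer, NurseID, Ward}, the whole schema; {BedNo, Dosage} is a candidate key.
Closure of {BedNo, Drug} is {AdmitDate, BedNo, Diagnosis, Dosage, Drug, Insurer, NurseID, Ward}, the whole schema; {BedNo, Drug} is a candidate key.
Closure of {BedNo, NurseID} is {AdmitDate, BedNo, Diagnosis, Dosage, Drug, Insurer, NurseID, Ward}, the whole schema; {BedNo, NurseID} is a candidate key.
No proper subset of any of these is a key, and no other minimal superkey exists.

{BedNo, Dosage}, {BedNo, Drug}, {BedNo, NurseID}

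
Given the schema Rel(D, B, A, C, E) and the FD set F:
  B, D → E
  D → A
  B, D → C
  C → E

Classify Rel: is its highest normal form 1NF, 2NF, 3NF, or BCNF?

1NF

Candidate key: {B, D}. Prime attributes: {B, D}.
D → A: {D}⁺ = {A, D}, which is not all of the attributes, so the left side is not a superkey — BCNF is violated.
D → A has non-prime {A} on the right and a non-superkey on the left, so 3NF fails.
{D} is a proper subset of the key {B, D}, and {D}⁺ contains the non-prime attribute {A} — a partial dependency, so 2NF is violated.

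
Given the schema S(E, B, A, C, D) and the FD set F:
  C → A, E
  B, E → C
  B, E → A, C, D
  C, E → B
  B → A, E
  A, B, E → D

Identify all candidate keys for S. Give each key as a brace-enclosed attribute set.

Closure of {B} is {A, B, C, D, E}, the whole schema; {B} is a candidate key.
Closure of {C} is {A, B, C, D, E}, the whole schema; {C} is a candidate key.
These are minimal and exhaustive — every other superkey contains one of them.

{B}, {C}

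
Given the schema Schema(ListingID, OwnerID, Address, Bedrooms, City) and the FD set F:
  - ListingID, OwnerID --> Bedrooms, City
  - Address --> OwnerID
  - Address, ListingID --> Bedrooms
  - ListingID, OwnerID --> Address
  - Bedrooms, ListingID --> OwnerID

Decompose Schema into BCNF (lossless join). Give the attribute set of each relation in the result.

{Address, Bedrooms, City, ListingID}; {Address, OwnerID}

Candidate keys of the original relation: {Address, ListingID}, {Bedrooms, ListingID}, {ListingID, OwnerID}.
Within {Address, Bedrooms, City, ListingID, OwnerID}: {Address}⁺ ∩ {Address, Bedrooms, City, ListingID, OwnerID} = {Address, OwnerID}, not the whole set, so Address --> OwnerID violates BCNF; decompose into {Address, OwnerID} and {Address, Bedrooms, City, ListingID}.
{Address, OwnerID} has no BCNF violation.
{Address, Bedrooms, City, ListingID} has no BCNF violation.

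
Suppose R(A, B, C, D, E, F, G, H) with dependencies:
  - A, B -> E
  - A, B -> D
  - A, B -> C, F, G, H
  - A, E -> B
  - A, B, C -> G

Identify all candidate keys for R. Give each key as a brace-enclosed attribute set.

No FD produces {A}, so it must be in every candidate key.
{A, B}⁺ = {A, B, C, D, E, F, G, H}, which is every attribute, so {A, B} is a candidate key.
{A, E}⁺ = {A, B, C, D, E, F, G, H}, which is every attribute, so {A, E} is a candidate key.
Any other superkey properly contains one of these, so there are no further candidate keys.

{A, B}, {A, E}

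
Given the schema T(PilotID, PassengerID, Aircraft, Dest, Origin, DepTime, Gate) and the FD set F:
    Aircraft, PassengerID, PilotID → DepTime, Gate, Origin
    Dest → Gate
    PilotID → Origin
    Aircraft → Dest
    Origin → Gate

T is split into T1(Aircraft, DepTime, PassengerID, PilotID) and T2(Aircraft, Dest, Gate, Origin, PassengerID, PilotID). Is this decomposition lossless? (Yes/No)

T1 ∩ T2 = {Aircraft, PassengerID, PilotID}; its closure under F is {Aircraft, DepTime, Dest, Gate, Origin, PassengerID, PilotID}.
This includes all of T1, so the common attributes are a superkey of T1 — the join is lossless.

Yes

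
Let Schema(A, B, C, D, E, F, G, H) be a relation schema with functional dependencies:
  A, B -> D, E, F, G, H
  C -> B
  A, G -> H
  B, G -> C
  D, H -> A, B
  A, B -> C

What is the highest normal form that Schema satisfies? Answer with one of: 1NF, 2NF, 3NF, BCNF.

Candidate keys: {A, B}, {A, C}, {A, D, G}, {D, H}. Prime attributes: {A, B, C, D, G, H}.
C -> B: {C}⁺ = {B, C}, which is not all of the attributes, so the left side is not a superkey — BCNF is violated.
Its right-hand attributes {B} are all prime, as are those of every other non-superkey FD — the relation is in 3NF.

3NF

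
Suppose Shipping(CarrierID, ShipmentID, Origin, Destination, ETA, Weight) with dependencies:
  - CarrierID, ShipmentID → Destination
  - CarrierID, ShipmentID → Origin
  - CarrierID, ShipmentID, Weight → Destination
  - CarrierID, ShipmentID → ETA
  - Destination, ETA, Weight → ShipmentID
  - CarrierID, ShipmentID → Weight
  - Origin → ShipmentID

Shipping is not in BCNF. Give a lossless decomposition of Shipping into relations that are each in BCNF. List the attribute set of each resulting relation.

Candidate keys of the original relation: {CarrierID, Destination, ETA, Weight}, {CarrierID, Origin}, {CarrierID, ShipmentID}.
{CarrierID, Destination, ETA, Origin, ShipmentID, Weight}: {Destination, ETA, Weight} determines {Destination, ETA, ShipmentID, Weight} here but is not a superkey — split on Destination, ETA, Weight → ShipmentID, giving {Destination, ETA, ShipmentID, Weight} and {CarrierID, Destination, ETA, Origin, Weight}.
{Destination, ETA, ShipmentID, Weight}: every determinant is a superkey — BCNF.
{CarrierID, Destination, ETA, Origin, Weight}: every determinant is a superkey — BCNF.

{CarrierID, Destination, ETA, Origin, Weight}; {Destination, ETA, ShipmentID, Weight}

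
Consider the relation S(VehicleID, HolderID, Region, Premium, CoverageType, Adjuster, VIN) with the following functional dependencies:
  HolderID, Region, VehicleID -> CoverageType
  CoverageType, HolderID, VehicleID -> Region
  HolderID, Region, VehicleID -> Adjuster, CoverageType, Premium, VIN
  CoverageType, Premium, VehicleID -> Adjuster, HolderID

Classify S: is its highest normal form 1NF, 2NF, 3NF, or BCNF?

BCNF

Candidate keys: {CoverageType, HolderID, VehicleID}, {CoverageType, Premium, VehicleID}, {HolderID, Region, VehicleID}. Prime attributes: {CoverageType, HolderID, Premium, Region, VehicleID}.
Each dependency's left side is a superkey — BCNF holds.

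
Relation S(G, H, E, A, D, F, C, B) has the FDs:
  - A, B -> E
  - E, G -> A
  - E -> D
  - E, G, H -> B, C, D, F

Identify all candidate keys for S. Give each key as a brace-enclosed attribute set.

{A, B, G, H}, {E, G, H}

Attributes never on any right-hand side: {G, H} — every candidate key must contain all of them.
{E, G, H} is a candidate key since {E, G, H}⁺ = {A, B, C, D, E, F, G, H} covers every attribute.
{A, B, G, H} is a candidate key since {A, B, G, H}⁺ = {A, B, C, D, E, F, G, H} covers every attribute.
No proper subset of any of these is a key, and no other minimal superkey exists.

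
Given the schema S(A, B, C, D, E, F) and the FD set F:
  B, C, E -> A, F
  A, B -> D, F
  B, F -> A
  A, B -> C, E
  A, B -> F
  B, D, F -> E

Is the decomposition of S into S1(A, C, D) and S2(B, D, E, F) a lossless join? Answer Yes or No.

Common attributes: {D}; their closure is {D}.
Neither S1 nor S2 is contained in that closure, so the decomposition is lossy.

No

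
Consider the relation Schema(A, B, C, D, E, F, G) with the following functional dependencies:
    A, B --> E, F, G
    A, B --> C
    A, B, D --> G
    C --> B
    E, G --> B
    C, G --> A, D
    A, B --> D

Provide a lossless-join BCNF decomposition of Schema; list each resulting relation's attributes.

Candidate keys of the original relation: {A, B}, {A, C}, {A, E, G}, {C, G}.
In {A, B, C, D, E, F, G}, {C} is not a superkey ({C}⁺ restricted to this set is {B, C}), so split on C --> B into {B, C} and {A, C, D, E, F, G}.
{B, C} has no BCNF violation.
{A, C, D, E, F, G} has no BCNF violation.

{A, C, D, E, F, G}; {B, C}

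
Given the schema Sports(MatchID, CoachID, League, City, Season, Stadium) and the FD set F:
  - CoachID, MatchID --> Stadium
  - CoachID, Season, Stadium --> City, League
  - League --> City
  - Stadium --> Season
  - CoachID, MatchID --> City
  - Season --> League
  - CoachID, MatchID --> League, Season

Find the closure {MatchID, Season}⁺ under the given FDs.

Start with {MatchID, Season}.
Season --> League applies; add {League} → now {League, MatchID, Season}.
League --> City applies; add {City} → now {City, League, MatchID, Season}.
No further FD applies.

{City, League, MatchID, Season}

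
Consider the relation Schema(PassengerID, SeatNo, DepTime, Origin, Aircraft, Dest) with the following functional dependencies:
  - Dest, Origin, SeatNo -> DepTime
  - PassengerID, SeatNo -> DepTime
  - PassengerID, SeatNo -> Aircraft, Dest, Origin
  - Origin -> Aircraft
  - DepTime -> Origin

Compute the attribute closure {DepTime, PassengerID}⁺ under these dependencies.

{Aircraft, DepTime, Origin, PassengerID}

Start with {DepTime, PassengerID}.
DepTime -> Origin applies; add {Origin} → now {DepTime, Origin, PassengerID}.
Origin -> Aircraft applies; add {Aircraft} → now {Aircraft, DepTime, Origin, PassengerID}.
No further FD applies.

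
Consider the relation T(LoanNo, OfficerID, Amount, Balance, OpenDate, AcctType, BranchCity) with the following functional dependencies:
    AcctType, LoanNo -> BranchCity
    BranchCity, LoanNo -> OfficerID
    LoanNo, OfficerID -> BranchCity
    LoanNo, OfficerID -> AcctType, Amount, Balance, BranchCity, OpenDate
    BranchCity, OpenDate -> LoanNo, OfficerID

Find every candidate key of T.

{AcctType, LoanNo} is a candidate key since {AcctType, LoanNo}⁺ = {AcctType, Amount, Balance, BranchCity, LoanNo, OfficerID, OpenDate} covers every attribute.
{BranchCity, LoanNo} is a candidate key since {BranchCity, LoanNo}⁺ = {AcctType, Amount, Balance, BranchCity, LoanNo, OfficerID, OpenDate} covers every attribute.
{BranchCity, OpenDate} is a candidate key since {BranchCity, OpenDate}⁺ = {AcctType, Amount, Balance, BranchCity, LoanNo, OfficerID, OpenDate} covers every attribute.
{LoanNo, OfficerID} is a candidate key since {LoanNo, OfficerID}⁺ = {AcctType, Amount, Balance, BranchCity, LoanNo, OfficerID, OpenDate} covers every attribute.
No proper subset of any of these is a key, and no other minimal superkey exists.

{AcctType, LoanNo}, {BranchCity, LoanNo}, {BranchCity, OpenDate}, {LoanNo, OfficerID}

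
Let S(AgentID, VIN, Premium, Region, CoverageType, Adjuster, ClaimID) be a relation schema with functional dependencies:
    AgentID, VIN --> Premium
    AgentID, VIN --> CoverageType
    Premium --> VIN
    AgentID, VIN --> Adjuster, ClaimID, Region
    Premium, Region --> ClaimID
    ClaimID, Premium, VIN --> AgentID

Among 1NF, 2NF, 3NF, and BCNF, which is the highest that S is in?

Candidate keys: {AgentID, Premium}, {AgentID, VIN}, {ClaimID, Premium}, {Premium, Region}. Prime attributes: {AgentID, ClaimID, Premium, Region, VIN}.
Premium --> VIN breaks BCNF: {Premium}⁺ = {Premium, VIN}, so {Premium} is not a superkey.
But every attribute on its right side ({VIN}) is prime, and the same holds for every other non-superkey FD, so 3NF still holds.

3NF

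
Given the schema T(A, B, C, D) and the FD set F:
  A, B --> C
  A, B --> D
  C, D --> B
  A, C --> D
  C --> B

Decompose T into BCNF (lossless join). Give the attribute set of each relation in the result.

{A, C, D}; {B, C}

Candidate keys of the original relation: {A, B}, {A, C}.
Within {A, B, C, D}: {C, D}⁺ ∩ {A, B, C, D} = {B, C, D}, not the whole set, so C, D --> B violates BCNF; decompose into {B, C, D} and {A, C, D}.
Within {B, C, D}: {C}⁺ ∩ {B, C, D} = {B, C}, not the whole set, so C --> B violates BCNF; decompose into {B, C} and {C, D}.
{B, C} is in BCNF.
{C, D} is in BCNF.
{A, C, D} is in BCNF.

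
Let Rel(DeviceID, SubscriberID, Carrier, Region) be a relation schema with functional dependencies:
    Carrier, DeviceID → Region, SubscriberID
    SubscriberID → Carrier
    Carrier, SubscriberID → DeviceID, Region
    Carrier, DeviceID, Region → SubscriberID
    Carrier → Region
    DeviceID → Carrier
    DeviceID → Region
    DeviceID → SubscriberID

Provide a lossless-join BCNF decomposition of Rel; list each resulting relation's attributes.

{Carrier, DeviceID, SubscriberID}; {Carrier, Region}

Candidate keys of the original relation: {DeviceID}, {SubscriberID}.
In {Carrier, DeviceID, Region, SubscriberID}, {Carrier} is not a superkey ({Carrier}⁺ restricted to this set is {Carrier, Region}), so split on Carrier → Region into {Carrier, Region} and {Carrier, DeviceID, SubscriberID}.
{Carrier, Region}: every determinant is a superkey — BCNF.
{Carrier, DeviceID, SubscriberID}: every determinant is a superkey — BCNF.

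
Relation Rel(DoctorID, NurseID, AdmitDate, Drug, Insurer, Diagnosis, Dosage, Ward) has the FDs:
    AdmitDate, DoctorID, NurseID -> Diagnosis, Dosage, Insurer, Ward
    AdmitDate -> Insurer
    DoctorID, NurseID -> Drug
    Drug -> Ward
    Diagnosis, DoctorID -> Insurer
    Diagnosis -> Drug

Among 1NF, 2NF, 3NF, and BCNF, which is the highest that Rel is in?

Candidate key: {AdmitDate, DoctorID, NurseID}. Prime attributes: {AdmitDate, DoctorID, NurseID}.
For AdmitDate -> Insurer we have {AdmitDate}⁺ = {AdmitDate, Insurer}; {AdmitDate} is not a superkey, so BCNF fails.
AdmitDate -> Insurer determines the non-prime attribute {Insurer} from a non-superkey — 3NF is violated.
Since {AdmitDate} ⊂ {AdmitDate, DoctorID, NurseID} and {AdmitDate}⁺ ⊇ {Insurer} with {Insurer} non-prime, there is a partial dependency; 2NF fails.

1NF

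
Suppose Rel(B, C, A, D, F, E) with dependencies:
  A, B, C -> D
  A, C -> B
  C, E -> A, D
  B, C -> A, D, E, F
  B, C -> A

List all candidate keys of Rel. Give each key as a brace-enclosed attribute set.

{A, C}, {B, C}, {C, E}

No FD produces {C}, so it must be in every candidate key.
{A, C}⁺ = {A, B, C, D, E, F} — all of the relation — so {A, C} is a candidate key.
{B, C}⁺ = {A, B, C, D, E, F} — all of the relation — so {B, C} is a candidate key.
{C, E}⁺ = {A, B, C, D, E, F} — all of the relation — so {C, E} is a candidate key.
Any other superkey properly contains one of these, so there are no further candidate keys.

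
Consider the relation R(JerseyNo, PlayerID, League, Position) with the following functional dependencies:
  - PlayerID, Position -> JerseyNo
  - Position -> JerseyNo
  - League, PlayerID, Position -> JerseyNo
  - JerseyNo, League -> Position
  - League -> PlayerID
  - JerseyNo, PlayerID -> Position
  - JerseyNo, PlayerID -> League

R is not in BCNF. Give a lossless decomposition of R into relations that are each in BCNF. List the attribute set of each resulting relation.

{JerseyNo, Position}; {League, PlayerID}; {League, Position}

Candidate keys of the original relation: {JerseyNo, League}, {JerseyNo, PlayerID}, {League, Position}, {PlayerID, Position}.
Within {JerseyNo, League, PlayerID, Position}: {Position}⁺ ∩ {JerseyNo, League, PlayerID, Position} = {JerseyNo, Position}, not the whole set, so Position -> JerseyNo violates BCNF; decompose into {JerseyNo, Position} and {League, PlayerID, Position}.
{JerseyNo, Position} is in BCNF.
Within {League, PlayerID, Position}: {League}⁺ ∩ {League, PlayerID, Position} = {League, PlayerID}, not the whole set, so League -> PlayerID violates BCNF; decompose into {League, PlayerID} and {League, Position}.
{League, PlayerID} is in BCNF.
{League, Position} is in BCNF.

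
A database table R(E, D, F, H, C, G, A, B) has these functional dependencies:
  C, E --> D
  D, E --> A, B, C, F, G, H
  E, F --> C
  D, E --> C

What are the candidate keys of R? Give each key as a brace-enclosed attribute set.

{E} never appears on the right of any FD, so every key must include it.
{C, E} is a candidate key since {C, E}⁺ = {A, B, C, D, E, F, G, H} covers every attribute.
{D, E} is a candidate key since {D, E}⁺ = {A, B, C, D, E, F, G, H} covers every attribute.
{E, F} is a candidate key since {E, F}⁺ = {A, B, C, D, E, F, G, H} covers every attribute.
No proper subset of any of these is a key, and no other minimal superkey exists.

{C, E}, {D, E}, {E, F}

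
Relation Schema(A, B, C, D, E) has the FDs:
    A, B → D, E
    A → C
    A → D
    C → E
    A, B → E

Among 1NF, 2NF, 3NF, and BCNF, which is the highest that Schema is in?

Candidate key: {A, B}. Prime attributes: {A, B}.
A → C breaks BCNF: {A}⁺ = {A, C, D, E}, so {A} is not a superkey.
Because {C} is non-prime and the left side of A → C is not a superkey, the relation is not in 3NF.
Since {A} ⊂ {A, B} and {A}⁺ ⊇ {C, D, E} with {C, D, E} non-prime, there is a partial dependency; 2NF fails.

1NF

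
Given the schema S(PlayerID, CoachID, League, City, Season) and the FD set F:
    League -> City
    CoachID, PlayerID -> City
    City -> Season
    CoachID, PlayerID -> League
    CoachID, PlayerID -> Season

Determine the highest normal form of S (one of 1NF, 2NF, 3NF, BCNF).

Candidate key: {CoachID, PlayerID}. Prime attributes: {CoachID, PlayerID}.
For League -> City we have {League}⁺ = {City, League, Season}; {League} is not a superkey, so BCNF fails.
League -> City has non-prime {City} on the right and a non-superkey on the left, so 3NF fails.
Checking every proper subset of each key, none determines a non-prime attribute — 2NF is satisfied.

2NF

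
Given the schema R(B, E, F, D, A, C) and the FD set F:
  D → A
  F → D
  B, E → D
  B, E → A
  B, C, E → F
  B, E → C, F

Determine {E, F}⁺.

Start with {E, F}.
F → D applies; add {D} → now {D, E, F}.
D → A applies; add {A} → now {A, D, E, F}.
No further FD applies.

{A, D, E, F}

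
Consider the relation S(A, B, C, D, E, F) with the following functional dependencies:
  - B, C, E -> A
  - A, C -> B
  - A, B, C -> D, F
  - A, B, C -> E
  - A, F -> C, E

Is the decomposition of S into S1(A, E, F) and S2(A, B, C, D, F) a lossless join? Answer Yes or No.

Yes

S1 ∩ S2 = {A, F}; its closure under F is {A, B, C, D, E, F}.
This includes all of S1, so the common attributes are a superkey of S1 — the join is lossless.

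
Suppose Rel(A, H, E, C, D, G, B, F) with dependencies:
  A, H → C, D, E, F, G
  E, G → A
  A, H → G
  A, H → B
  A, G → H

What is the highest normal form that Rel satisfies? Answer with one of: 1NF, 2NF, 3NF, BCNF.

BCNF

Candidate keys: {A, G}, {A, H}, {E, G}. Prime attributes: {A, E, G, H}.
The left-hand side of every FD is a superkey, so BCNF is satisfied.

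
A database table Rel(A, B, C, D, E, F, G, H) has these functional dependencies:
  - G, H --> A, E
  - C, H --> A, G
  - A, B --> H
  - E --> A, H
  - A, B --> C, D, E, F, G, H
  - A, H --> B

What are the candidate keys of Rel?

{E}⁺ = {A, B, C, D, E, F, G, H} — all of the relation — so {E} is a candidate key.
{A, B}⁺ = {A, B, C, D, E, F, G, H} — all of the relation — so {A, B} is a candidate key.
{A, H}⁺ = {A, B, C, D, E, F, G, H} — all of the relation — so {A, H} is a candidate key.
{C, H}⁺ = {A, B, C, D, E, F, G, H} — all of the relation — so {C, H} is a candidate key.
{G, H}⁺ = {A, B, C, D, E, F, G, H} — all of the relation — so {G, H} is a candidate key.
Any other superkey properly contains one of these, so there are no further candidate keys.

{A, B}, {A, H}, {C, H}, {E}, {G, H}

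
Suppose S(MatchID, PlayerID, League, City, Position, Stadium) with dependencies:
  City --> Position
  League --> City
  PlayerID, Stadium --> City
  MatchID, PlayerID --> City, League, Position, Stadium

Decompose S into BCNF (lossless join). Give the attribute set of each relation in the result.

Candidate key of the original relation: {MatchID, PlayerID}.
{City, League, MatchID, PlayerID, Position, Stadium}: {City} determines {City, Position} here but is not a superkey — split on City --> Position, giving {City, Position} and {City, League, MatchID, PlayerID, Stadium}.
{City, Position}: every determinant is a superkey — BCNF.
{City, League, MatchID, PlayerID, Stadium}: {League} determines {City, League} here but is not a superkey — split on League --> City, giving {City, League} and {League, MatchID, PlayerID, Stadium}.
{City, League}: every determinant is a superkey — BCNF.
{League, MatchID, PlayerID, Stadium}: every determinant is a superkey — BCNF.

{City, League}; {City, Position}; {League, MatchID, PlayerID, Stadium}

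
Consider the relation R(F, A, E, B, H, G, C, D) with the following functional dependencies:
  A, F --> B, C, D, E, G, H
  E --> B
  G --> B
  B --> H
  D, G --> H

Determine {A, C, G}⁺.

Start with {A, C, G}.
G --> B applies; add {B} → now {A, B, C, G}.
B --> H applies; add {H} → now {A, B, C, G, H}.
No further FD applies.

{A, B, C, G, H}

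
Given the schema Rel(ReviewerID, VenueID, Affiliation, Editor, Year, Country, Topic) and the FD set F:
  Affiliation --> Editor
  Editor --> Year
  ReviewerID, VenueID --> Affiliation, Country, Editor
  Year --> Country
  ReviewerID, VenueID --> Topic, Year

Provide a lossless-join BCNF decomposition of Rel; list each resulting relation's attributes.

Candidate key of the original relation: {ReviewerID, VenueID}.
Within {Affiliation, Country, Editor, ReviewerID, Topic, VenueID, Year}: {Affiliation}⁺ ∩ {Affiliation, Country, Editor, ReviewerID, Topic, VenueID, Year} = {Affiliation, Country, Editor, Year}, not the whole set, so Affiliation --> Country, Editor, Year violates BCNF; decompose into {Affiliation, Country, Editor, Year} and {Affiliation, ReviewerID, Topic, VenueID}.
Within {Affiliation, Country, Editor, Year}: {Editor}⁺ ∩ {Affiliation, Country, Editor, Year} = {Country, Editor, Year}, not the whole set, so Editor --> Country, Year violates BCNF; decompose into {Country, Editor, Year} and {Affiliation, Editor}.
Within {Country, Editor, Year}: {Year}⁺ ∩ {Country, Editor, Year} = {Country, Year}, not the whole set, so Year --> Country violates BCNF; decompose into {Country, Year} and {Editor, Year}.
{Country, Year}: every determinant is a superkey — BCNF.
{Editor, Year}: every determinant is a superkey — BCNF.
{Affiliation, Editor}: every determinant is a superkey — BCNF.
{Affiliation, ReviewerID, Topic, VenueID}: every determinant is a superkey — BCNF.

{Affiliation, Editor}; {Affiliation, ReviewerID, Topic, VenueID}; {Country, Year}; {Editor, Year}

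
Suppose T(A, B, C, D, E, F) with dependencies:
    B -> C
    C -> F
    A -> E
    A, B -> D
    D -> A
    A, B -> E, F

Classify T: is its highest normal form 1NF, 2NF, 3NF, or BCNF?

1NF

Candidate keys: {A, B}, {B, D}. Prime attributes: {A, B, D}.
B -> C: {B}⁺ = {B, C, F}, which is not all of the attributes, so the left side is not a superkey — BCNF is violated.
Because {C} is non-prime and the left side of B -> C is not a superkey, the relation is not in 3NF.
Since {A} ⊂ {A, B} and {A}⁺ ⊇ {E} with {E} non-prime, there is a partial dependency; 2NF fails.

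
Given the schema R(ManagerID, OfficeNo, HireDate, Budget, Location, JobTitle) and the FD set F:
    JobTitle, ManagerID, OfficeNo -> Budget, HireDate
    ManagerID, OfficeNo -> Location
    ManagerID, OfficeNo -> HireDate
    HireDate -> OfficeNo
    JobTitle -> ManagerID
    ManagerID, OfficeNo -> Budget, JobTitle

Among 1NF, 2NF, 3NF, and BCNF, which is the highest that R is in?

Candidate keys: {HireDate, JobTitle}, {HireDate, ManagerID}, {JobTitle, OfficeNo}, {ManagerID, OfficeNo}. Prime attributes: {HireDate, JobTitle, ManagerID, OfficeNo}.
HireDate -> OfficeNo: {HireDate}⁺ = {HireDate, OfficeNo}, which is not all of the attributes, so the left side is not a superkey — BCNF is violated.
But every attribute on its right side ({OfficeNo}) is prime, and the same holds for every other non-superkey FD, so 3NF still holds.

3NF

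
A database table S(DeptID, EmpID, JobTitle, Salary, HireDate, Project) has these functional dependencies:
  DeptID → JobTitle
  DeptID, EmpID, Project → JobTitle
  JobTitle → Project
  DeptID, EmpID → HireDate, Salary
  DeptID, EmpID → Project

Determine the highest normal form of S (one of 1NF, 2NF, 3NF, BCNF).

Candidate key: {DeptID, EmpID}. Prime attributes: {DeptID, EmpID}.
DeptID → JobTitle breaks BCNF: {DeptID}⁺ = {DeptID, JobTitle, Project}, so {DeptID} is not a superkey.
DeptID → JobTitle determines the non-prime attribute {JobTitle} from a non-superkey — 3NF is violated.
Since {DeptID} ⊂ {DeptID, EmpID} and {DeptID}⁺ ⊇ {JobTitle, Project} with {JobTitle, Project} non-prime, there is a partial dependency; 2NF fails.

1NF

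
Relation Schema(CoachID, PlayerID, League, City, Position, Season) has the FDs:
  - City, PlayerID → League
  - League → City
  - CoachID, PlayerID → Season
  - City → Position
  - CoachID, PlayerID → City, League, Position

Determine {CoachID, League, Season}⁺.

Start with {CoachID, League, Season}.
League → City applies; add {City} → now {City, CoachID, League, Season}.
City → Position applies; add {Position} → now {City, CoachID, League, Position, Season}.
No further FD applies.

{City, CoachID, League, Position, Season}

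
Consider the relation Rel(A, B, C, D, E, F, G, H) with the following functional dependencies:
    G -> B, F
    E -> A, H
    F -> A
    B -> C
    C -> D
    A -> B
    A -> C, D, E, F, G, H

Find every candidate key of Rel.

{A}, {E}, {F}, {G}

Closure of {A} is {A, B, C, D, E, F, G, H}, the whole schema; {A} is a candidate key.
Closure of {E} is {A, B, C, D, E, F, G, H}, the whole schema; {E} is a candidate key.
Closure of {F} is {A, B, C, D, E, F, G, H}, the whole schema; {F} is a candidate key.
Closure of {G} is {A, B, C, D, E, F, G, H}, the whole schema; {G} is a candidate key.
Any other superkey properly contains one of these, so there are no further candidate keys.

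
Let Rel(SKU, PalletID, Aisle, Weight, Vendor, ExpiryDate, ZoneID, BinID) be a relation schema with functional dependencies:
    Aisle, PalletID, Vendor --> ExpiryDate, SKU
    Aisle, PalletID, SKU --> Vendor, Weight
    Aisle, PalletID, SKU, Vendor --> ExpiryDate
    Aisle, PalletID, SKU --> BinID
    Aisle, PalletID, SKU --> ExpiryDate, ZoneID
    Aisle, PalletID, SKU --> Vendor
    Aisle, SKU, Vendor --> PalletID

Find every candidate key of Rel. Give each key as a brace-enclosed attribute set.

No FD produces {Aisle}, so it must be in every candidate key.
{Aisle, PalletID, SKU}⁺ = {Aisle, BinID, ExpiryDate, PalletID, SKU, Vendor, Weight, ZoneID}, which is every attribute, so {Aisle, PalletID, SKU} is a candidate key.
{Aisle, PalletID, Vendor}⁺ = {Aisle, BinID, ExpiryDate, PalletID, SKU, Vendor, Weight, ZoneID}, which is every attribute, so {Aisle, PalletID, Vendor} is a candidate key.
{Aisle, SKU, Vendor}⁺ = {Aisle, BinID, ExpiryDate, PalletID, SKU, Vendor, Weight, ZoneID}, which is every attribute, so {Aisle, SKU, Vendor} is a candidate key.
Any other superkey properly contains one of these, so there are no further candidate keys.

{Aisle, PalletID, SKU}, {Aisle, PalletID, Vendor}, {Aisle, SKU, Vendor}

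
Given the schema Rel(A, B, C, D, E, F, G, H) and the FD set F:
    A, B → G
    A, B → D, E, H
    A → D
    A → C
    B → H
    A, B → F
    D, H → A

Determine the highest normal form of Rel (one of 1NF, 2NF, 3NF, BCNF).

Candidate keys: {A, B}, {B, D}. Prime attributes: {A, B, D}.
A → D: {A}⁺ = {A, C, D}, which is not all of the attributes, so the left side is not a superkey — BCNF is violated.
A → C has non-prime {C} on the right and a non-superkey on the left, so 3NF fails.
{A} is a proper subset of the key {A, B}, and {A}⁺ contains the non-prime attribute {C} — a partial dependency, so 2NF is violated.

1NF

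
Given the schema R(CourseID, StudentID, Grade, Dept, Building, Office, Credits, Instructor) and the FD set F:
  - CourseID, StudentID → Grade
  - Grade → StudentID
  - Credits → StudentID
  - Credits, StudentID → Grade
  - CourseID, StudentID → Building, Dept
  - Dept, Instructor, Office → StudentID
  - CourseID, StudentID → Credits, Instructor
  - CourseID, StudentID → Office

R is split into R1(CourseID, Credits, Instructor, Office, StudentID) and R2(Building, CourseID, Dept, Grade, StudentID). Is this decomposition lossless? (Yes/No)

Yes

Common attributes: {CourseID, StudentID}; their closure is {Building, CourseID, Credits, Dept, Grade, Instructor, Office, StudentID}.
This includes all of R1, so the common attributes are a superkey of R1 — the join is lossless.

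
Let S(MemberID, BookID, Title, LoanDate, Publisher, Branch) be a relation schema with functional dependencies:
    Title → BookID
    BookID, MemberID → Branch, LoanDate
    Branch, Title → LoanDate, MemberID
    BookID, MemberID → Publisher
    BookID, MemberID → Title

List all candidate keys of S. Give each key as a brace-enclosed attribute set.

{BookID, MemberID}⁺ = {BookID, Branch, LoanDate, MemberID, Publisher, Title} — all of the relation — so {BookID, MemberID} is a candidate key.
{Branch, Title}⁺ = {BookID, Branch, LoanDate, MemberID, Publisher, Title} — all of the relation — so {Branch, Title} is a candidate key.
{MemberID, Title}⁺ = {BookID, Branch, LoanDate, MemberID, Publisher, Title} — all of the relation — so {MemberID, Title} is a candidate key.
These are minimal and exhaustive — every other superkey contains one of them.

{BookID, MemberID}, {Branch, Title}, {MemberID, Title}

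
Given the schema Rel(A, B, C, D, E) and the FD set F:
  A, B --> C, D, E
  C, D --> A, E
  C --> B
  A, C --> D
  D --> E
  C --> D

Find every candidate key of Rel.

{C}⁺ = {A, B, C, D, E}, which is every attribute, so {C} is a candidate key.
{A, B}⁺ = {A, B, C, D, E}, which is every attribute, so {A, B} is a candidate key.
No proper subset of any of these is a key, and no other minimal superkey exists.

{A, B}, {C}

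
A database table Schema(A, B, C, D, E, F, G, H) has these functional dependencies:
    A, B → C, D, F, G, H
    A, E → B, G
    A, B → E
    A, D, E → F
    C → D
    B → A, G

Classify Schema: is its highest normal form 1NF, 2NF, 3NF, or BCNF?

Candidate keys: {A, E}, {B}. Prime attributes: {A, B, E}.
For C → D we have {C}⁺ = {C, D}; {C} is not a superkey, so BCNF fails.
Because {D} is non-prime and the left side of C → D is not a superkey, the relation is not in 3NF.
No non-prime attribute depends on a proper subset of any candidate key, so 2NF holds.

2NF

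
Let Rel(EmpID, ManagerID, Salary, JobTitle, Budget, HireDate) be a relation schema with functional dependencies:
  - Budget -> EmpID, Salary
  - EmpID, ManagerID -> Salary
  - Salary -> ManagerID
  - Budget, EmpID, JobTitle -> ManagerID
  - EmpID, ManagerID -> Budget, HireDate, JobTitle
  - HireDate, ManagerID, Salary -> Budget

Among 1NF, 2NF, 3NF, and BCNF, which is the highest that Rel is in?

3NF

Candidate keys: {Budget}, {EmpID, ManagerID}, {EmpID, Salary}, {HireDate, Salary}. Prime attributes: {Budget, EmpID, HireDate, ManagerID, Salary}.
For Salary -> ManagerID we have {Salary}⁺ = {ManagerID, Salary}; {Salary} is not a superkey, so BCNF fails.
But every attribute on its right side ({ManagerID}) is prime, and the same holds for every other non-superkey FD, so 3NF still holds.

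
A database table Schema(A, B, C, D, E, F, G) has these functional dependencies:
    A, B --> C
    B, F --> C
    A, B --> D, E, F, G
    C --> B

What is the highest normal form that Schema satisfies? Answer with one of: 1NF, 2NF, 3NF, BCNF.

3NF

Candidate keys: {A, B}, {A, C}. Prime attributes: {A, B, C}.
For B, F --> C we have {B, F}⁺ = {B, C, F}; {B, F} is not a superkey, so BCNF fails.
Its right-hand attributes {C} are all prime, as are those of every other non-superkey FD — the relation is in 3NF.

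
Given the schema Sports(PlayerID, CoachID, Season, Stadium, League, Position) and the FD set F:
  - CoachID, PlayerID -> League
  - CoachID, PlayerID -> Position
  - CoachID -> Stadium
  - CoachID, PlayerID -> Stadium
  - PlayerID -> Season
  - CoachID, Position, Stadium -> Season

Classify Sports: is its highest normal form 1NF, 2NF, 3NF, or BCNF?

Candidate key: {CoachID, PlayerID}. Prime attributes: {CoachID, PlayerID}.
For CoachID -> Stadium we have {CoachID}⁺ = {CoachID, Stadium}; {CoachID} is not a superkey, so BCNF fails.
CoachID -> Stadium has non-prime {Stadium} on the right and a non-superkey on the left, so 3NF fails.
{CoachID} is a proper subset of the key {CoachID, PlayerID}, and {CoachID}⁺ contains the non-prime attribute {Stadium} — a partial dependency, so 2NF is violated.

1NF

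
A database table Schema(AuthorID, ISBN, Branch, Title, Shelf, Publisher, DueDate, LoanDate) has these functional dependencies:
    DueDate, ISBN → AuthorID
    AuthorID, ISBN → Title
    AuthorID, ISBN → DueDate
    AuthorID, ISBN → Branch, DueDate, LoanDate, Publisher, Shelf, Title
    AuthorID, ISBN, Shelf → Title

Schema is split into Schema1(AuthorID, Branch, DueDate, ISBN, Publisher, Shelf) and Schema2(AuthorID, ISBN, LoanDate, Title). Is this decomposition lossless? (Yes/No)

Common attributes: {AuthorID, ISBN}; their closure is {AuthorID, Branch, DueDate, ISBN, LoanDate, Publisher, Shelf, Title}.
This includes all of Schema1, so the common attributes are a superkey of Schema1 — the join is lossless.

Yes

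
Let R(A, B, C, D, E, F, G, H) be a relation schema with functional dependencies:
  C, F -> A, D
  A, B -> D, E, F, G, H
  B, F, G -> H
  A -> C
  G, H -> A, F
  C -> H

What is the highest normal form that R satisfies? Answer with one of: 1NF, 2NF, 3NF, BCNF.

1NF

Candidate keys: {A, B}, {B, C, F}, {B, C, G}, {B, F, G}, {B, G, H}. Prime attributes: {A, B, C, F, G, H}.
For C, F -> A, D we have {C, F}⁺ = {A, C, D, F, H}; {C, F} is not a superkey, so BCNF fails.
Because {D} is non-prime and the left side of C, F -> A, D is not a superkey, the relation is not in 3NF.
{C, F} is a proper subset of the key {B, C, F}, and {C, F}⁺ contains the non-prime attribute {D} — a partial dependency, so 2NF is violated.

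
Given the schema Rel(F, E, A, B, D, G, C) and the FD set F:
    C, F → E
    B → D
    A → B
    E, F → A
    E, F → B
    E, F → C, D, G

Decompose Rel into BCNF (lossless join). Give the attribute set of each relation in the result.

Candidate keys of the original relation: {C, F}, {E, F}.
Within {A, B, C, D, E, F, G}: {B}⁺ ∩ {A, B, C, D, E, F, G} = {B, D}, not the whole set, so B → D violates BCNF; decompose into {B, D} and {A, B, C, E, F, G}.
{B, D}: every determinant is a superkey — BCNF.
Within {A, B, C, E, F, G}: {A}⁺ ∩ {A, B, C, E, F, G} = {A, B}, not the whole set, so A → B violates BCNF; decompose into {A, B} and {A, C, E, F, G}.
{A, B}: every determinant is a superkey — BCNF.
{A, C, E, F, G}: every determinant is a superkey — BCNF.

{A, B}; {A, C, E, F, G}; {B, D}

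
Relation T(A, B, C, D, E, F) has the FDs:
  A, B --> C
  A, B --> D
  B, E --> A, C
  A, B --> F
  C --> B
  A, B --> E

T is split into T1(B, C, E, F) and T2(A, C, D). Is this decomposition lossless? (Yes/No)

No

T1 ∩ T2 = {C}; its closure under F is {B, C}.
Neither T1 nor T2 is contained in that closure, so the decomposition is lossy.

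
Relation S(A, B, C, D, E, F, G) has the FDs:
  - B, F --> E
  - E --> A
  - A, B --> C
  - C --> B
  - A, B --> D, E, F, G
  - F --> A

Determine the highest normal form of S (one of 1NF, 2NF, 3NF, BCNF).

3NF

Candidate keys: {A, B}, {A, C}, {B, E}, {B, F}, {C, E}, {C, F}. Prime attributes: {A, B, C, E, F}.
E --> A: {E}⁺ = {A, E}, which is not all of the attributes, so the left side is not a superkey — BCNF is violated.
Its right-hand attributes {A} are all prime, as are those of every other non-superkey FD — the relation is in 3NF.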